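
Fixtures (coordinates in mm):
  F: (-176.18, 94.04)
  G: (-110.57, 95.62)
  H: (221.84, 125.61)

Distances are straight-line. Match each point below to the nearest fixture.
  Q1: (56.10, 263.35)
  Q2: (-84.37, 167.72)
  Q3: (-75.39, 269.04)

Q1 at (56.10, 263.35):
  F: 287.44 mm
  G: 236.46 mm
  H: 215.50 mm
  → nearest: H (215.50 mm)
Q2 at (-84.37, 167.72):
  F: 117.72 mm
  G: 76.71 mm
  H: 309.09 mm
  → nearest: G (76.71 mm)
Q3 at (-75.39, 269.04):
  F: 201.95 mm
  G: 176.95 mm
  H: 330.03 mm
  → nearest: G (176.95 mm)

Q1→H; Q2→G; Q3→G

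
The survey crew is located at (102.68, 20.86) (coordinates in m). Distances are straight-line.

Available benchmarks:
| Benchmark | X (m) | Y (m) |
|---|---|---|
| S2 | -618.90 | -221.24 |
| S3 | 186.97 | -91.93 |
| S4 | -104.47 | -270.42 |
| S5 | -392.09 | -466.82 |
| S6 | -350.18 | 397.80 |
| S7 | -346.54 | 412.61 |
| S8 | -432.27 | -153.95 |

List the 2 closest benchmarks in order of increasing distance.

S3, S4

Distances from (102.68, 20.86):
S2: √((-721.58)² + (-242.10)²) = √(520677.6964 + 58612.4100) = 761.11 m
S3: √((84.29)² + (-112.79)²) = √(7104.8041 + 12721.5841) = 140.81 m
S4: √((-207.15)² + (-291.28)²) = √(42911.1225 + 84844.0384) = 357.43 m
S5: √((-494.77)² + (-487.68)²) = √(244797.3529 + 237831.7824) = 694.72 m
S6: √((-452.86)² + (376.94)²) = √(205082.1796 + 142083.7636) = 589.21 m
S7: √((-449.22)² + (391.75)²) = √(201798.6084 + 153468.0625) = 596.04 m
S8: √((-534.95)² + (-174.81)²) = √(286171.5025 + 30558.5361) = 562.79 m
Sorted: S3 (140.81 m) < S4 (357.43 m) < S8 (562.79 m) < S6 (589.21 m) < …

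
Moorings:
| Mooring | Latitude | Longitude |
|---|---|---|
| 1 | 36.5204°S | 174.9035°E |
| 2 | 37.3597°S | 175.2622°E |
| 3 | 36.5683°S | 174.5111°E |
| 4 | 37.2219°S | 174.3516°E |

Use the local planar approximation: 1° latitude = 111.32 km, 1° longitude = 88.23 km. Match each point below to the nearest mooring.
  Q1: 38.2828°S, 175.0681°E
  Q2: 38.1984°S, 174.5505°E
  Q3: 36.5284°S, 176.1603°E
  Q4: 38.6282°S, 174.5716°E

Q1 at 38.2828°S, 175.0681°E:
  1: 196.7271 km
  2: 104.1767 km
  3: 197.0837 km
  4: 133.9546 km
  → nearest: 2 (104.1767 km)
Q2 at 38.1984°S, 174.5505°E:
  1: 189.3737 km
  2: 112.5160 km
  3: 181.4960 km
  4: 110.1114 km
  → nearest: 4 (110.1114 km)
Q3 at 36.5284°S, 176.1603°E:
  1: 110.8910 km
  2: 121.8302 km
  3: 145.5767 km
  4: 177.2743 km
  → nearest: 1 (110.8910 km)
Q4 at 38.6282°S, 174.5716°E:
  1: 236.4606 km
  2: 153.7946 km
  3: 229.3702 km
  4: 157.7481 km
  → nearest: 2 (153.7946 km)

Q1→2; Q2→4; Q3→1; Q4→2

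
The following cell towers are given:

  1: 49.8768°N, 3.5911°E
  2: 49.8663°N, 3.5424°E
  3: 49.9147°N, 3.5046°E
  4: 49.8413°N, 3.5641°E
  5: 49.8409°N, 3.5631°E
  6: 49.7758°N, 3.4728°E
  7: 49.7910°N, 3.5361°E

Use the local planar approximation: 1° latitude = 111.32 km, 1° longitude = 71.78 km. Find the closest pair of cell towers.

4 and 5

Pairwise distances:
1–2: 3.6859 km
1–3: 7.5068 km
1–4: 4.4015 km
1–5: 4.4733 km
1–6: 14.0897 km
1–7: 10.3350 km
2–3: 6.0325 km
2–4: 3.1892 km
2–5: 3.1942 km
2–6: 11.2452 km
2–7: 8.3946 km
3–4: 9.2198 km
3–5: 9.2264 km
3–6: 15.6299 km
3–7: 13.9547 km
4–5: 0.0845 km
4–6: 9.8038 km
4–7: 5.9492 km
5–6: 9.7227 km
5–7: 5.8833 km
6–7: 4.8485 km
Closest pair: 4–5 at 0.0845 km.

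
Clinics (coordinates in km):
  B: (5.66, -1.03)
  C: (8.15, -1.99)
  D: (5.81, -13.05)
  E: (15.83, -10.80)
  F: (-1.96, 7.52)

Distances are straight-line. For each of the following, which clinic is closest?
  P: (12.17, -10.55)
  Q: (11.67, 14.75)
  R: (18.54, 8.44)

P→E; Q→F; R→C

P at (12.17, -10.55):
  B: 11.53 km
  C: 9.46 km
  D: 6.83 km
  E: 3.67 km
  F: 22.94 km
  → nearest: E (3.67 km)
Q at (11.67, 14.75):
  B: 16.89 km
  C: 17.11 km
  D: 28.41 km
  E: 25.89 km
  F: 15.43 km
  → nearest: F (15.43 km)
R at (18.54, 8.44):
  B: 15.99 km
  C: 14.72 km
  D: 24.98 km
  E: 19.43 km
  F: 20.52 km
  → nearest: C (14.72 km)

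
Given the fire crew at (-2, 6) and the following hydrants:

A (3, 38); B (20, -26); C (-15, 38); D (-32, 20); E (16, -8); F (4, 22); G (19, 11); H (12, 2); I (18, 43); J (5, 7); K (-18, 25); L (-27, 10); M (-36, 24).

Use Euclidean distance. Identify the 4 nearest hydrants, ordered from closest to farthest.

Distances from (-2, 6):
A: 32.4
B: 38.8
C: 34.5
D: 33.1
E: 22.8
F: 17.1
G: 21.6
H: 14.6
I: 42.1
J: 7.1
K: 24.8
L: 25.3
M: 38.5
Sorted: J (7.1) < H (14.6) < F (17.1) < G (21.6) < E (22.8) < K (24.8) < …

J, H, F, G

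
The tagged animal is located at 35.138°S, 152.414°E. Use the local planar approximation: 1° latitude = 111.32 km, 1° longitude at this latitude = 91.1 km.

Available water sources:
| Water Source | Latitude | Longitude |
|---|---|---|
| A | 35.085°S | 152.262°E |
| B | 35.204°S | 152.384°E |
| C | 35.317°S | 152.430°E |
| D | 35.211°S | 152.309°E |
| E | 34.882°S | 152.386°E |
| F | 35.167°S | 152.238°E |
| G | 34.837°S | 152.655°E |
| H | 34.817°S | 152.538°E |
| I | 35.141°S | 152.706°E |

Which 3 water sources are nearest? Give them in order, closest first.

Distances from 35.138°S, 152.414°E:
A: √((0.053·111.32)² + (-0.152·91.1)²) = √(34.80953 + 191.74495) = 15.052 km
B: √((-0.066·111.32)² + (-0.030·91.1)²) = √(53.98017 + 7.46929) = 7.839 km
C: √((-0.179·111.32)² + (0.016·91.1)²) = √(397.05663 + 2.12460) = 19.980 km
D: √((-0.073·111.32)² + (-0.105·91.1)²) = √(66.03773 + 91.49879) = 12.551 km
E: √((0.256·111.32)² + (-0.028·91.1)²) = √(812.13144 + 6.50658) = 28.612 km
F: √((-0.029·111.32)² + (-0.176·91.1)²) = √(10.42179 + 257.07633) = 16.355 km
G: √((0.301·111.32)² + (0.241·91.1)²) = √(1122.74049 + 482.02642) = 40.060 km
H: √((0.321·111.32)² + (0.124·91.1)²) = √(1276.89875 + 127.60865) = 37.477 km
I: √((-0.003·111.32)² + (0.292·91.1)²) = √(0.11153 + 707.62384) = 26.603 km
Sorted: B (7.839 km) < D (12.551 km) < A (15.052 km) < F (16.355 km) < C (19.980 km) < …

B, D, A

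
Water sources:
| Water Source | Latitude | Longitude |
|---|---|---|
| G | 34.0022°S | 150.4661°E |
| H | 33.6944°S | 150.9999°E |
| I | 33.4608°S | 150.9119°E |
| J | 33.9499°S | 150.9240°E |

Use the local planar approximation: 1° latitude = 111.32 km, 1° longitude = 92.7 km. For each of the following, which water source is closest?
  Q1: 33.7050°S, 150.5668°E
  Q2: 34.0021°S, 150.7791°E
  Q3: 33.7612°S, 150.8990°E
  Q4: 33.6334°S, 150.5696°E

Q1→G; Q2→J; Q3→H; Q4→I

Q1 at 33.7050°S, 150.5668°E:
  G: √((-0.2972·111.32)² + (-0.1007·92.7)²) = √(1094.571171 + 87.140171) = 34.3760 km
  H: √((0.0106·111.32)² + (0.4331·92.7)²) = √(1.392381 + 1611.891614) = 40.1657 km
  I: √((0.2442·111.32)² + (0.3451·92.7)²) = √(738.988559 + 1023.409365) = 41.9809 km
  J: √((-0.2449·111.32)² + (0.3572·92.7)²) = √(743.231257 + 1096.433683) = 42.8913 km
  → nearest: G (34.3760 km)
Q2 at 34.0021°S, 150.7791°E:
  G: √((-0.0001·111.32)² + (-0.3130·92.7)²) = √(0.000124 + 841.876028) = 29.0151 km
  H: √((0.3077·111.32)² + (0.2208·92.7)²) = √(1173.279244 + 418.945574) = 39.9027 km
  I: √((0.5413·111.32)² + (0.1328·92.7)²) = √(3630.968234 + 151.549888) = 61.5022 km
  J: √((0.0522·111.32)² + (0.1449·92.7)²) = √(33.766605 + 180.424803) = 14.6353 km
  → nearest: J (14.6353 km)
Q3 at 33.7612°S, 150.8990°E:
  G: √((-0.2410·111.32)² + (-0.4329·92.7)²) = √(719.748023 + 1610.403256) = 48.2716 km
  H: √((0.0668·111.32)² + (0.1009·92.7)²) = √(55.296714 + 87.486653) = 11.9492 km
  I: √((0.3004·111.32)² + (0.0129·92.7)²) = √(1118.268913 + 1.430009) = 33.4619 km
  J: √((-0.1887·111.32)² + (0.0250·92.7)²) = √(441.255565 + 5.370806) = 21.1335 km
  → nearest: H (11.9492 km)
Q4 at 33.6334°S, 150.5696°E:
  G: √((-0.3688·111.32)² + (-0.1035·92.7)²) = √(1685.497917 + 92.053471) = 42.1610 km
  H: √((-0.0610·111.32)² + (0.4303·92.7)²) = √(46.111162 + 1591.117163) = 40.4627 km
  I: √((0.1726·111.32)² + (0.3423·92.7)²) = √(369.171340 + 1006.869688) = 37.0950 km
  J: √((-0.3165·111.32)² + (0.3544·92.7)²) = √(1241.348787 + 1079.311724) = 48.1732 km
  → nearest: I (37.0950 km)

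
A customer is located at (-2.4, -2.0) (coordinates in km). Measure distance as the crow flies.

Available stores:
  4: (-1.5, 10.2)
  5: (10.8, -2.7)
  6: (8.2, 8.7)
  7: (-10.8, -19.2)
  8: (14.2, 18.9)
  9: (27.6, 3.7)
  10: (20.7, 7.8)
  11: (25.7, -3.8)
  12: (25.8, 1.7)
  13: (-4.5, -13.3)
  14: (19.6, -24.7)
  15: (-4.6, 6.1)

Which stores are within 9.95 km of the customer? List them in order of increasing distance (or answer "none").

15

Distances from (-2.4, -2.0):
4: 12.2 km
5: 13.2 km
6: 15.1 km
7: 19.1 km
8: 26.7 km
9: 30.5 km
10: 25.1 km
11: 28.2 km
12: 28.4 km
13: 11.5 km
14: 31.6 km
15: 8.4 km
Threshold 9.95 km: 15 (8.4 km) is within range.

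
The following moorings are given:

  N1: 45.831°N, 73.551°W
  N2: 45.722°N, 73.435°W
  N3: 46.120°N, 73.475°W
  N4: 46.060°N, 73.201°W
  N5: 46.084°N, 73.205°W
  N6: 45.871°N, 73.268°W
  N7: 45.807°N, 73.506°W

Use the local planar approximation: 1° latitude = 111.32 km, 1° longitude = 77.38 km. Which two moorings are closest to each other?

N4 and N5

Pairwise distances:
N1–N2: 15.093 km
N1–N3: 32.705 km
N1–N4: 37.193 km
N1–N5: 38.859 km
N1–N6: 22.347 km
N1–N7: 4.389 km
N2–N3: 44.413 km
N2–N4: 41.756 km
N2–N5: 44.053 km
N2–N6: 21.026 km
N2–N7: 10.942 km
N3–N4: 22.229 km
N3–N5: 21.273 km
N3–N6: 32.014 km
N3–N7: 34.926 km
N4–N5: 2.690 km
N4–N6: 21.669 km
N4–N7: 36.745 km
N5–N6: 24.207 km
N5–N7: 38.644 km
N6–N7: 19.746 km
Closest pair: N4–N5 at 2.690 km.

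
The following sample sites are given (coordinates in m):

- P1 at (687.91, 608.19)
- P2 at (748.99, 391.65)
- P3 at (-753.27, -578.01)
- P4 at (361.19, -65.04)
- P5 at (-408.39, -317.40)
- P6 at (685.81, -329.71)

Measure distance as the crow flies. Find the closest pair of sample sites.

P1 and P2

Pairwise distances:
P1–P2: √((61.08)² + (-216.54)²) = √(3730.7664 + 46889.5716) = 224.99 m
P1–P3: √((-1441.18)² + (-1186.20)²) = √(2076999.7924 + 1407070.4400) = 1866.57 m
P1–P4: √((-326.72)² + (-673.23)²) = √(106745.9584 + 453238.6329) = 748.32 m
P1–P5: √((-1096.30)² + (-925.59)²) = √(1201873.6900 + 856716.8481) = 1434.78 m
P1–P6: √((-2.10)² + (-937.90)²) = √(4.4100 + 879656.4100) = 937.90 m
P2–P3: √((-1502.26)² + (-969.66)²) = √(2256785.1076 + 940240.5156) = 1788.02 m
P2–P4: √((-387.80)² + (-456.69)²) = √(150388.8400 + 208565.7561) = 599.13 m
P2–P5: √((-1157.38)² + (-709.05)²) = √(1339528.4644 + 502751.9025) = 1357.31 m
P2–P6: √((-63.18)² + (-721.36)²) = √(3991.7124 + 520360.2496) = 724.12 m
P3–P4: √((1114.46)² + (512.97)²) = √(1242021.0916 + 263138.2209) = 1226.85 m
P3–P5: √((344.88)² + (260.61)²) = √(118942.2144 + 67917.5721) = 432.27 m
P3–P6: √((1439.08)² + (248.30)²) = √(2070951.2464 + 61652.8900) = 1460.34 m
P4–P5: √((-769.58)² + (-252.36)²) = √(592253.3764 + 63685.5696) = 809.90 m
P4–P6: √((324.62)² + (-264.67)²) = √(105378.1444 + 70050.2089) = 418.84 m
P5–P6: √((1094.20)² + (-12.31)²) = √(1197273.6400 + 151.5361) = 1094.27 m
Closest pair: P1–P2 at 224.99 m.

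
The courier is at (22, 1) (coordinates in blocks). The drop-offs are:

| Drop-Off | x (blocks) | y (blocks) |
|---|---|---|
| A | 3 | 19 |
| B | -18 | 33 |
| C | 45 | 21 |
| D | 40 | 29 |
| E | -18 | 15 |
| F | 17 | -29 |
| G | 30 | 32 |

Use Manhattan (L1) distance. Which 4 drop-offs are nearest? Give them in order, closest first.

Distances from (22, 1):
A: 37 blocks
B: 72 blocks
C: 43 blocks
D: 46 blocks
E: 54 blocks
F: 35 blocks
G: 39 blocks
Sorted: F (35 blocks) < A (37 blocks) < G (39 blocks) < C (43 blocks) < D (46 blocks) < E (54 blocks) < …

F, A, G, C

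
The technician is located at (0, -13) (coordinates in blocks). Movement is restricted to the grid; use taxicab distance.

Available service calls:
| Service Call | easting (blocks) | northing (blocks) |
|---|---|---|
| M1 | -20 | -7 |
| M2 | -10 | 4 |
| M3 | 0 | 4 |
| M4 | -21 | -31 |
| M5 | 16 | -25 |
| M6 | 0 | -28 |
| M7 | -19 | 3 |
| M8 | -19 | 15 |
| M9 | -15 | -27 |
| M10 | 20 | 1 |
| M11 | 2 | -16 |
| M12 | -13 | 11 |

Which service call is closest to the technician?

Distances from (0, -13):
M1: |-20| + |6| = 20 + 6 = 26 blocks
M2: |-10| + |17| = 10 + 17 = 27 blocks
M3: |0| + |17| = 0 + 17 = 17 blocks
M4: |-21| + |-18| = 21 + 18 = 39 blocks
M5: |16| + |-12| = 16 + 12 = 28 blocks
M6: |0| + |-15| = 0 + 15 = 15 blocks
M7: |-19| + |16| = 19 + 16 = 35 blocks
M8: |-19| + |28| = 19 + 28 = 47 blocks
M9: |-15| + |-14| = 15 + 14 = 29 blocks
M10: |20| + |14| = 20 + 14 = 34 blocks
M11: |2| + |-3| = 2 + 3 = 5 blocks
M12: |-13| + |24| = 13 + 24 = 37 blocks
Minimum: M11 at 5 blocks.

M11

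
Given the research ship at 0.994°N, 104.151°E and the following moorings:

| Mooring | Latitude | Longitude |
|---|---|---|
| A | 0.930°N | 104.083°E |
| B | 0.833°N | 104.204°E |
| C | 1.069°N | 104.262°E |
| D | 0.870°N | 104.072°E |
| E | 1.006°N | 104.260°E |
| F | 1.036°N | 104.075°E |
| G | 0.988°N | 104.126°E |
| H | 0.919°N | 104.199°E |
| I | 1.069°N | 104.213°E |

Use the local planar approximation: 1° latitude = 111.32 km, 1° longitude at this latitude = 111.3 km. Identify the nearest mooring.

Distances from 0.994°N, 104.151°E:
A: √((-0.064·111.32)² + (-0.068·111.3)²) = √(50.75822 + 57.28068) = 10.394 km
B: √((-0.161·111.32)² + (0.053·111.3)²) = √(321.21672 + 34.79702) = 18.868 km
C: √((0.075·111.32)² + (0.111·111.3)²) = √(69.70580 + 152.62873) = 14.911 km
D: √((-0.124·111.32)² + (-0.079·111.3)²) = √(190.54158 + 77.31157) = 16.366 km
E: √((0.012·111.32)² + (0.109·111.3)²) = √(1.78447 + 147.17814) = 12.205 km
F: √((0.042·111.32)² + (-0.076·111.3)²) = √(21.85974 + 71.55130) = 9.665 km
G: √((-0.006·111.32)² + (-0.025·111.3)²) = √(0.44612 + 7.74231) = 2.862 km
H: √((-0.075·111.32)² + (0.048·111.3)²) = √(69.70580 + 28.54124) = 9.912 km
I: √((0.075·111.32)² + (0.062·111.3)²) = √(69.70580 + 47.61828) = 10.832 km
Minimum: G at 2.862 km.

G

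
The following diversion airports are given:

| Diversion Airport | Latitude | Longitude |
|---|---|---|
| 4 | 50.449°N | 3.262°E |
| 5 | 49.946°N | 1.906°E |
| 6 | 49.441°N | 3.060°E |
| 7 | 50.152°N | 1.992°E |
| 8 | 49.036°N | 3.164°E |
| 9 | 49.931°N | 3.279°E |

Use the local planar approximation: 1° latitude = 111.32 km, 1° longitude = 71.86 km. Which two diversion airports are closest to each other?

5 and 7

Pairwise distances:
4–5: √((-0.503·111.32)² + (-1.356·71.86)²) = √(3135.32356 + 9494.97455) = 112.385 km
4–6: √((-1.008·111.32)² + (-0.202·71.86)²) = √(12591.20978 + 210.70613) = 113.146 km
4–7: √((-0.297·111.32)² + (-1.270·71.86)²) = √(1093.09849 + 8328.78915) = 97.066 km
4–8: √((-1.413·111.32)² + (-0.098·71.86)²) = √(24741.76736 + 49.59371) = 157.453 km
4–9: √((-0.518·111.32)² + (0.017·71.86)²) = √(3325.10922 + 1.49236) = 57.677 km
5–6: √((-0.505·111.32)² + (1.154·71.86)²) = √(3160.30612 + 6876.79445) = 100.185 km
5–7: √((0.206·111.32)² + (0.086·71.86)²) = √(525.87295 + 38.19191) = 23.750 km
5–8: √((-0.910·111.32)² + (1.258·71.86)²) = √(10261.93312 + 8172.13830) = 135.772 km
5–9: √((-0.015·111.32)² + (1.373·71.86)²) = √(2.78823 + 9734.54148) = 98.678 km
6–7: √((0.711·111.32)² + (-1.068·71.86)²) = √(6264.48822 + 5890.02219) = 110.247 km
6–8: √((-0.405·111.32)² + (0.104·71.86)²) = √(2032.62116 + 55.85231) = 45.700 km
6–9: √((0.490·111.32)² + (0.219·71.86)²) = √(2975.35339 + 247.66387) = 56.772 km
7–8: √((-1.116·111.32)² + (1.172·71.86)²) = √(15433.86810 + 7092.99492) = 150.090 km
7–9: √((-0.221·111.32)² + (1.287·71.86)²) = √(605.24463 + 8553.25696) = 95.700 km
8–9: √((0.895·111.32)² + (0.115·71.86)²) = √(9926.41587 + 68.29204) = 99.974 km
Closest pair: 5–7 at 23.750 km.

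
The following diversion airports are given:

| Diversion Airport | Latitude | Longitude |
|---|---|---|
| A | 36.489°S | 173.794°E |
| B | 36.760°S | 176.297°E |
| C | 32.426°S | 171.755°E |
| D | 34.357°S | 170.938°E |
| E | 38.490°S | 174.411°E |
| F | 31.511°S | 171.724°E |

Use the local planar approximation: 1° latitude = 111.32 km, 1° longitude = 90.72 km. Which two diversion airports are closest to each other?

C and F

Pairwise distances:
A–B: √((-0.271·111.32)² + (2.503·90.72)²) = √(910.09133 + 51561.76585) = 229.067 km
A–C: √((4.063·111.32)² + (-2.039·90.72)²) = √(204569.10258 + 34216.89008) = 488.657 km
A–D: √((2.132·111.32)² + (-2.856·90.72)²) = √(56327.54148 + 67130.90304) = 351.367 km
A–E: √((-2.001·111.32)² + (0.617·90.72)²) = √(49618.15056 + 3133.11554) = 229.676 km
A–F: √((4.978·111.32)² + (-2.070·90.72)²) = √(307083.28647 + 35265.23433) = 585.106 km
B–C: √((4.334·111.32)² + (-4.542·90.72)²) = √(232768.50073 + 169785.40028) = 634.471 km
B–D: √((2.403·111.32)² + (-5.359·90.72)²) = √(71557.29860 + 236359.79095) = 554.903 km
B–E: √((-1.730·111.32)² + (-1.886·90.72)²) = √(37088.44299 + 29274.49823) = 257.610 km
B–F: √((5.249·111.32)² + (-4.573·90.72)²) = √(341428.31980 + 172110.94369) = 716.617 km
C–D: √((-1.931·111.32)² + (-0.817·90.72)²) = √(46207.33729 + 5493.51350) = 227.378 km
C–E: √((-6.064·111.32)² + (2.656·90.72)²) = √(455685.04998 + 58058.02051) = 716.759 km
C–F: √((0.915·111.32)² + (-0.031·90.72)²) = √(10375.01142 + 7.90914) = 101.897 km
D–E: √((-4.133·111.32)² + (3.473·90.72)²) = √(211678.72252 + 99269.45778) = 557.627 km
D–F: √((2.846·111.32)² + (0.786·90.72)²) = √(100372.83407 + 5084.53423) = 324.742 km
E–F: √((6.979·111.32)² + (-2.687·90.72)²) = √(603577.15267 + 59421.19971) = 814.247 km
Closest pair: C–F at 101.897 km.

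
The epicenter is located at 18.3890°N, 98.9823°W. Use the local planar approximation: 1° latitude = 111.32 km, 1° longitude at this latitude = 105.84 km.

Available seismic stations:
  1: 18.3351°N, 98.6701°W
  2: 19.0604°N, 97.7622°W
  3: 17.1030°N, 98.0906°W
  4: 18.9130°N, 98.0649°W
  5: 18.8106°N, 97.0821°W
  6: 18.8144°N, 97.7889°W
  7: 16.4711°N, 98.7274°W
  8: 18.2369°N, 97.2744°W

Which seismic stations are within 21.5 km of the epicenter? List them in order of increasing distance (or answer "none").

Distances from 18.3890°N, 98.9823°W:
1: √((-0.0539·111.32)² + (0.3122·105.84)²) = √(36.001776 + 1091.856238) = 33.5836 km
2: √((0.6714·111.32)² + (1.2201·105.84)²) = √(5586.104671 + 16675.947401) = 149.2047 km
3: √((-1.2860·111.32)² + (0.8917·105.84)²) = √(20494.075533 + 8907.117791) = 171.4678 km
4: √((0.5240·111.32)² + (0.9174·105.84)²) = √(3402.584892 + 9427.947033) = 113.2719 km
5: √((0.4216·111.32)² + (1.9002·105.84)²) = √(2202.660683 + 40448.115264) = 206.5206 km
6: √((0.4254·111.32)² + (1.1934·105.84)²) = √(2242.546032 + 15954.078675) = 134.8949 km
7: √((-1.9179·111.32)² + (0.2549·105.84)²) = √(45582.518156 + 727.845721) = 215.1984 km
8: √((-0.1521·111.32)² + (1.7079·105.84)²) = √(286.684903 + 32675.672864) = 181.5554 km
Threshold 21.5 km: none within range.

none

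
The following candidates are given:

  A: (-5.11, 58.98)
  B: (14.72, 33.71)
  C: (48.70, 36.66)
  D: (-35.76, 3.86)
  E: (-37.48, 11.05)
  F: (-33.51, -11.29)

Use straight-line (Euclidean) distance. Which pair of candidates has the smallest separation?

Pairwise distances:
A–B: 32.12
A–C: 58.26
A–D: 63.07
A–E: 57.84
A–F: 75.79
B–C: 34.11
B–D: 58.65
B–E: 56.91
B–F: 65.96
C–D: 90.61
C–E: 89.90
C–F: 95.17
D–E: 7.39
D–F: 15.32
E–F: 22.69
Closest pair: D–E at 7.39.

D and E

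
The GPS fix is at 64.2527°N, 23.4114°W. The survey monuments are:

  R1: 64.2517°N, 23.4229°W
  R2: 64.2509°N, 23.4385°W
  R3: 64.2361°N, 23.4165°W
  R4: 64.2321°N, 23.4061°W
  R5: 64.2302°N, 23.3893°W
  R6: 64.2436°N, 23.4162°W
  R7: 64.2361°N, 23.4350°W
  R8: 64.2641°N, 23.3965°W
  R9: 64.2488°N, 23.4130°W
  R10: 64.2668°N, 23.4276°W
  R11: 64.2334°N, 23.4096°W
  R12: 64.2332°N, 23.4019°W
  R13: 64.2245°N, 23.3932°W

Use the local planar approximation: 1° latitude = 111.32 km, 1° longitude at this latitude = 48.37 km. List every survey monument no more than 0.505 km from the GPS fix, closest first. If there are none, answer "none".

Distances from 64.2527°N, 23.4114°W:
R1: 0.5673 km
R2: 1.3261 km
R3: 1.8643 km
R4: 2.3075 km
R5: 2.7233 km
R6: 1.0393 km
R7: 2.1721 km
R8: 1.4594 km
R9: 0.4410 km
R10: 1.7543 km
R11: 2.1502 km
R12: 2.2188 km
R13: 3.2603 km
Threshold 0.505 km: R9 (0.4410 km) is within range.

R9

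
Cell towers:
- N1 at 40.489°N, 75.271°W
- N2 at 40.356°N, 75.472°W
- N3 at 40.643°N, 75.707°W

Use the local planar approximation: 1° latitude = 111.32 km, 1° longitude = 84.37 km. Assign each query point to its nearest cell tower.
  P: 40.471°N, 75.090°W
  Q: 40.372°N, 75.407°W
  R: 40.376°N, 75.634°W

P→N1; Q→N2; R→N2

P at 40.471°N, 75.090°W:
  N1: √((0.018·111.32)² + (-0.181·84.37)²) = √(4.01505 + 233.20252) = 15.402 km
  N2: √((-0.115·111.32)² + (-0.382·84.37)²) = √(163.88608 + 1038.73036) = 34.679 km
  N3: √((0.172·111.32)² + (-0.617·84.37)²) = √(366.60914 + 2709.85733) = 55.466 km
  → nearest: N1 (15.402 km)
Q at 40.372°N, 75.407°W:
  N1: √((0.117·111.32)² + (0.136·84.37)²) = √(169.63604 + 131.66002) = 17.358 km
  N2: √((-0.016·111.32)² + (-0.065·84.37)²) = √(3.17239 + 30.07480) = 5.766 km
  N3: √((0.271·111.32)² + (-0.300·84.37)²) = √(910.09133 + 640.64672) = 39.379 km
  → nearest: N2 (5.766 km)
R at 40.376°N, 75.634°W:
  N1: √((0.113·111.32)² + (0.363·84.37)²) = √(158.23527 + 937.97086) = 33.109 km
  N2: √((-0.020·111.32)² + (0.162·84.37)²) = √(4.95686 + 186.81258) = 13.848 km
  N3: √((0.267·111.32)² + (-0.073·84.37)²) = √(883.42344 + 37.93340) = 30.354 km
  → nearest: N2 (13.848 km)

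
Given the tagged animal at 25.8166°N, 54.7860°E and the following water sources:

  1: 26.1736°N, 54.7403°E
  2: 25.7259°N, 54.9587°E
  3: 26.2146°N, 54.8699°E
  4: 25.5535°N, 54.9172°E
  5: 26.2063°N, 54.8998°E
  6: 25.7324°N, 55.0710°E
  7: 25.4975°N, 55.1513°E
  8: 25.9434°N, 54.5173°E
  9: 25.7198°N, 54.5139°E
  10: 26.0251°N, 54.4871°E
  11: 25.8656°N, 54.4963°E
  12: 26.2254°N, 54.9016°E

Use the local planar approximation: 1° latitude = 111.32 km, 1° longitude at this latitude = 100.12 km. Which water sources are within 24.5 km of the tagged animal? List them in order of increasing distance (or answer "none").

2

Distances from 25.8166°N, 54.7860°E:
1: 40.0038 km
2: 20.0228 km
3: 45.0946 km
4: 32.0991 km
5: 44.8527 km
6: 30.0343 km
7: 50.9850 km
8: 30.3805 km
9: 29.2964 km
10: 37.8718 km
11: 29.5132 km
12: 46.9563 km
Threshold 24.5 km: 2 (20.0228 km) is within range.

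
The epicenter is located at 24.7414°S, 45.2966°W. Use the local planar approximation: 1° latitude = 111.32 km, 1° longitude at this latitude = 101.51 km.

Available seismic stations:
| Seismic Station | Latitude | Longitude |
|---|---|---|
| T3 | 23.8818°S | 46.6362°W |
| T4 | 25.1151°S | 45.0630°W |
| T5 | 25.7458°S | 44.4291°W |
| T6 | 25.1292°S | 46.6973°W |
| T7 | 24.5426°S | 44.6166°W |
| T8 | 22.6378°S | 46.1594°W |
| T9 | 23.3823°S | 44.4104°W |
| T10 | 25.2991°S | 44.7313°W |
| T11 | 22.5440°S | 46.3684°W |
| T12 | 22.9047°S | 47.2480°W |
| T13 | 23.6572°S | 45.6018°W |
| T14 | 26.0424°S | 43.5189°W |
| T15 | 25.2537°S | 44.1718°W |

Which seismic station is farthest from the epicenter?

T12

Distances from 24.7414°S, 45.2966°W:
T3: √((0.8596·111.32)² + (-1.3396·101.51)²) = √(9156.704708 + 18491.320808) = 166.2770 km
T4: √((-0.3737·111.32)² + (0.2336·101.51)²) = √(1730.583629 + 562.293849) = 47.8840 km
T5: √((-1.0044·111.32)² + (0.8675·101.51)²) = √(12501.433165 + 7754.550391) = 142.3235 km
T6: √((-0.3878·111.32)² + (-1.4007·101.51)²) = √(1863.639921 + 20216.590434) = 148.5942 km
T7: √((0.1988·111.32)² + (0.6800·101.51)²) = √(489.755312 + 4764.699118) = 72.4876 km
T8: √((2.1036·111.32)² + (-0.8628·101.51)²) = √(54836.877779 + 7670.751760) = 250.0153 km
T9: √((1.3591·111.32)² + (0.8862·101.51)²) = √(22890.180656 + 8092.470910) = 176.0189 km
T10: √((-0.5577·111.32)² + (0.5653·101.51)²) = √(3854.319252 + 3292.877893) = 84.5411 km
T11: √((2.1974·111.32)² + (-1.0718·101.51)²) = √(59836.286878 + 11837.095759) = 267.7188 km
T12: √((1.8367·111.32)² + (-1.9514·101.51)²) = √(41804.482083 + 39238.306646) = 284.6802 km
T13: √((1.0842·111.32)² + (-0.3052·101.51)²) = √(14566.835009 + 959.813191) = 124.6060 km
T14: √((-1.3010·111.32)² + (1.7777·101.51)²) = √(20974.952618 + 32563.764133) = 231.3843 km
T15: √((-0.5123·111.32)² + (1.1248·101.51)²) = √(3252.333759 + 13036.717988) = 127.6286 km
Maximum: T12 at 284.6802 km.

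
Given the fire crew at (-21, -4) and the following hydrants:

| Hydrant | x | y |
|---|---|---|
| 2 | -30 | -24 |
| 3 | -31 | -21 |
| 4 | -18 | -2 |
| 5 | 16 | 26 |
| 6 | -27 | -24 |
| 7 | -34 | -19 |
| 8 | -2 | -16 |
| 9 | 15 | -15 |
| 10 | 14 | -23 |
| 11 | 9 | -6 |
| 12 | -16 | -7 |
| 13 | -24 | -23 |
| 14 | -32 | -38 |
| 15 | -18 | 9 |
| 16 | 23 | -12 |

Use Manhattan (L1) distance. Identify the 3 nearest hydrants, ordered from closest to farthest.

4, 12, 15

Distances from (-21, -4):
2: |-9| + |-20| = 9 + 20 = 29
3: |-10| + |-17| = 10 + 17 = 27
4: |3| + |2| = 3 + 2 = 5
5: |37| + |30| = 37 + 30 = 67
6: |-6| + |-20| = 6 + 20 = 26
7: |-13| + |-15| = 13 + 15 = 28
8: |19| + |-12| = 19 + 12 = 31
9: |36| + |-11| = 36 + 11 = 47
10: |35| + |-19| = 35 + 19 = 54
11: |30| + |-2| = 30 + 2 = 32
12: |5| + |-3| = 5 + 3 = 8
13: |-3| + |-19| = 3 + 19 = 22
14: |-11| + |-34| = 11 + 34 = 45
15: |3| + |13| = 3 + 13 = 16
16: |44| + |-8| = 44 + 8 = 52
Sorted: 4 (5) < 12 (8) < 15 (16) < 13 (22) < 6 (26) < …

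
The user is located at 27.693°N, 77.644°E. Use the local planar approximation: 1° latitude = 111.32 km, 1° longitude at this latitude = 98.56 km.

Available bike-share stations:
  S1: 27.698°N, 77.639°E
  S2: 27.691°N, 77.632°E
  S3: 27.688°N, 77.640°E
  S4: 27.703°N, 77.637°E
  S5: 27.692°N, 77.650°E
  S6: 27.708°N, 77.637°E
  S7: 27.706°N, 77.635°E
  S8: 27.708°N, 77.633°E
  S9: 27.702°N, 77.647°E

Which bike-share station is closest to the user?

S5

Distances from 27.693°N, 77.644°E:
S1: 0.743 km
S2: 1.203 km
S3: 0.682 km
S4: 1.310 km
S5: 0.602 km
S6: 1.807 km
S7: 1.697 km
S8: 1.991 km
S9: 1.045 km
Minimum: S5 at 0.602 km.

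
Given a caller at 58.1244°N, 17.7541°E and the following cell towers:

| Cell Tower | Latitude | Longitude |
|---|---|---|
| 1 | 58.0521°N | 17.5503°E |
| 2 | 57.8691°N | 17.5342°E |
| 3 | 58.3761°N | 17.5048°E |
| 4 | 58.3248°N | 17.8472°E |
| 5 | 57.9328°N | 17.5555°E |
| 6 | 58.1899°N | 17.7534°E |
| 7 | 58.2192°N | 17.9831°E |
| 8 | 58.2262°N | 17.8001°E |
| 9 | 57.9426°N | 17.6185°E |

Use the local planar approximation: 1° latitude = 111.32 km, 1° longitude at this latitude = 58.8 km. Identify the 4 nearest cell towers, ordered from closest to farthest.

6, 8, 1, 7

Distances from 58.1244°N, 17.7541°E:
1: √((-0.0723·111.32)² + (-0.2038·58.8)²) = √(64.777322 + 143.602834) = 14.4354 km
2: √((-0.2553·111.32)² + (-0.2199·58.8)²) = √(807.696173 + 167.188003) = 31.2231 km
3: √((0.2517·111.32)² + (-0.2493·58.8)²) = √(785.078034 + 214.881590) = 31.6221 km
4: √((0.2004·111.32)² + (0.0931·58.8)²) = √(497.670422 + 29.967742) = 22.9704 km
5: √((-0.1916·111.32)² + (-0.1986·58.8)²) = √(454.922487 + 136.368210) = 24.3165 km
6: √((0.0655·111.32)² + (-0.0007·58.8)²) = √(53.165389 + 0.001694) = 7.2916 km
7: √((0.0948·111.32)² + (0.2290·58.8)²) = √(111.368679 + 181.311611) = 17.1079 km
8: √((0.1018·111.32)² + (0.0460·58.8)²) = √(128.422746 + 7.315943) = 11.6507 km
9: √((-0.1818·111.32)² + (-0.1356·58.8)²) = √(409.575673 + 63.573194) = 21.7520 km
Sorted: 6 (7.2916 km) < 8 (11.6507 km) < 1 (14.4354 km) < 7 (17.1079 km) < 9 (21.7520 km) < 4 (22.9704 km) < …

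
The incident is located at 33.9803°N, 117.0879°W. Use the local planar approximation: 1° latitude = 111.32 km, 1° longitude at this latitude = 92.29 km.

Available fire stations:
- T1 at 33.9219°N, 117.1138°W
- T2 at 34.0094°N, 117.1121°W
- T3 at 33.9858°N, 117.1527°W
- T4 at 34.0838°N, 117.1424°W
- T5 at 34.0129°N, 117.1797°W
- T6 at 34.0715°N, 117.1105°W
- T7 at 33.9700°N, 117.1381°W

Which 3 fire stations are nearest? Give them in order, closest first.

Distances from 33.9803°N, 117.0879°W:
T1: 6.9266 km
T2: 3.9347 km
T3: 6.0117 km
T4: 12.5717 km
T5: 9.2167 km
T6: 10.3644 km
T7: 4.7727 km
Sorted: T2 (3.9347 km) < T7 (4.7727 km) < T3 (6.0117 km) < T1 (6.9266 km) < T5 (9.2167 km) < …

T2, T7, T3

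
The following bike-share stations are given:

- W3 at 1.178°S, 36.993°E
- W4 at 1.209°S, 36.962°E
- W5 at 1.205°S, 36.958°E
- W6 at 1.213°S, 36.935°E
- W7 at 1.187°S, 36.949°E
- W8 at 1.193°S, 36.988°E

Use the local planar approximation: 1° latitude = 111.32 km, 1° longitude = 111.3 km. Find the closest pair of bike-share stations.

Pairwise distances:
W3–W4: 4.880 km
W3–W5: 4.920 km
W3–W6: 7.540 km
W3–W7: 4.999 km
W3–W8: 1.760 km
W4–W5: 0.630 km
W4–W6: 3.038 km
W4–W7: 2.845 km
W4–W8: 3.398 km
W5–W6: 2.710 km
W5–W7: 2.240 km
W5–W8: 3.596 km
W6–W7: 3.287 km
W6–W8: 6.305 km
W7–W8: 4.392 km
Closest pair: W4–W5 at 0.630 km.

W4 and W5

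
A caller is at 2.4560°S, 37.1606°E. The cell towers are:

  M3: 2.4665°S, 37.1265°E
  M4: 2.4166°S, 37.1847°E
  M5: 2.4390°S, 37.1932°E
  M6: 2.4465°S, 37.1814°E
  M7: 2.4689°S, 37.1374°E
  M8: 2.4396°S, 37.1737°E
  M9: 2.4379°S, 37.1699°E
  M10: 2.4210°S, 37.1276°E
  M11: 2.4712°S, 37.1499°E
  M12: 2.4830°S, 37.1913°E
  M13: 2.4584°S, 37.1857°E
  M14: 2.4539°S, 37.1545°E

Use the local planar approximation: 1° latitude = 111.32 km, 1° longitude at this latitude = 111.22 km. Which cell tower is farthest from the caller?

Distances from 2.4560°S, 37.1606°E:
M3: 3.9686 km
M4: 5.1402 km
M5: 4.0899 km
M6: 2.5436 km
M7: 2.9530 km
M8: 2.3358 km
M9: 2.2649 km
M10: 5.3527 km
M11: 2.0686 km
M12: 4.5489 km
M13: 2.8044 km
M14: 0.7176 km
Maximum: M10 at 5.3527 km.

M10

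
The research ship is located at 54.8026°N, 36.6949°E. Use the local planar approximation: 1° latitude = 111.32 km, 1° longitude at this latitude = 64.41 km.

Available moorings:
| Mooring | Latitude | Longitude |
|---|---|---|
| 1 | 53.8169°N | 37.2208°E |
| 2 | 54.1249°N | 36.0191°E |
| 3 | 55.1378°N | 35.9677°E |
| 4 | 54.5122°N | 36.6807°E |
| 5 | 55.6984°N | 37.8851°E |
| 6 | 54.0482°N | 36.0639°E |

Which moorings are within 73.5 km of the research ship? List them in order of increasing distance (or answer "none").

4, 3

Distances from 54.8026°N, 36.6949°E:
1: 114.8375 km
2: 87.0985 km
3: 59.8854 km
4: 32.3403 km
5: 125.7817 km
6: 93.2976 km
Threshold 73.5 km: 4 (32.3403 km), 3 (59.8854 km) are within range.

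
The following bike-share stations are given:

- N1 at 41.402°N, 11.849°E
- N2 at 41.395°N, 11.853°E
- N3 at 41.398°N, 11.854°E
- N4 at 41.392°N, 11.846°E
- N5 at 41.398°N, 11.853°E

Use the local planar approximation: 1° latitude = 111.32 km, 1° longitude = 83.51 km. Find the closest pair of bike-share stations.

Pairwise distances:
N1–N2: 0.848 km
N1–N3: 0.610 km
N1–N4: 1.141 km
N1–N5: 0.557 km
N2–N3: 0.344 km
N2–N4: 0.673 km
N2–N5: 0.334 km
N3–N4: 0.945 km
N3–N5: 0.084 km
N4–N5: 0.888 km
Closest pair: N3–N5 at 0.084 km.

N3 and N5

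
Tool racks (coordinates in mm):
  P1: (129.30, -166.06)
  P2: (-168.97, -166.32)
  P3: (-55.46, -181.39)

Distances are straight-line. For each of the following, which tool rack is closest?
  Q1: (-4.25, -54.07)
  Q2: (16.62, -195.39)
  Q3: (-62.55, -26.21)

Q1→P3; Q2→P3; Q3→P3

Q1 at (-4.25, -54.07):
  P1: 174.29 mm
  P2: 199.33 mm
  P3: 137.23 mm
  → nearest: P3 (137.23 mm)
Q2 at (16.62, -195.39):
  P1: 116.43 mm
  P2: 187.85 mm
  P3: 73.43 mm
  → nearest: P3 (73.43 mm)
Q3 at (-62.55, -26.21):
  P1: 237.41 mm
  P2: 175.94 mm
  P3: 155.34 mm
  → nearest: P3 (155.34 mm)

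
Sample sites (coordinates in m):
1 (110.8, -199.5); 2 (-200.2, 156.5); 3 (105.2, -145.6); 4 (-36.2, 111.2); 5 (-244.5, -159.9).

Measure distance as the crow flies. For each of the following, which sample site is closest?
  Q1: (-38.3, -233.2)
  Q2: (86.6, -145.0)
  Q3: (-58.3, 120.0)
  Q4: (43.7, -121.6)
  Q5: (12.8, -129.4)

Q1→1; Q2→3; Q3→4; Q4→3; Q5→3

Q1 at (-38.3, -233.2):
  1: √((149.1)² + (33.7)²) = √(22230.810 + 1135.690) = 152.9 m
  2: √((-161.9)² + (389.7)²) = √(26211.610 + 151866.090) = 422.0 m
  3: √((143.5)² + (87.6)²) = √(20592.250 + 7673.760) = 168.1 m
  4: √((2.1)² + (344.4)²) = √(4.410 + 118611.360) = 344.4 m
  5: √((-206.2)² + (73.3)²) = √(42518.440 + 5372.890) = 218.8 m
  → nearest: 1 (152.9 m)
Q2 at (86.6, -145.0):
  1: √((24.2)² + (-54.5)²) = √(585.640 + 2970.250) = 59.6 m
  2: √((-286.8)² + (301.5)²) = √(82254.240 + 90902.250) = 416.1 m
  3: √((18.6)² + (-0.6)²) = √(345.960 + 0.360) = 18.6 m
  4: √((-122.8)² + (256.2)²) = √(15079.840 + 65638.440) = 284.1 m
  5: √((-331.1)² + (-14.9)²) = √(109627.210 + 222.010) = 331.4 m
  → nearest: 3 (18.6 m)
Q3 at (-58.3, 120.0):
  1: √((169.1)² + (-319.5)²) = √(28594.810 + 102080.250) = 361.5 m
  2: √((-141.9)² + (36.5)²) = √(20135.610 + 1332.250) = 146.5 m
  3: √((163.5)² + (-265.6)²) = √(26732.250 + 70543.360) = 311.9 m
  4: √((22.1)² + (-8.8)²) = √(488.410 + 77.440) = 23.8 m
  5: √((-186.2)² + (-279.9)²) = √(34670.440 + 78344.010) = 336.2 m
  → nearest: 4 (23.8 m)
Q4 at (43.7, -121.6):
  1: √((67.1)² + (-77.9)²) = √(4502.410 + 6068.410) = 102.8 m
  2: √((-243.9)² + (278.1)²) = √(59487.210 + 77339.610) = 369.9 m
  3: √((61.5)² + (-24.0)²) = √(3782.250 + 576.000) = 66.0 m
  4: √((-79.9)² + (232.8)²) = √(6384.010 + 54195.840) = 246.1 m
  5: √((-288.2)² + (-38.3)²) = √(83059.240 + 1466.890) = 290.7 m
  → nearest: 3 (66.0 m)
Q5 at (12.8, -129.4):
  1: √((98.0)² + (-70.1)²) = √(9604.000 + 4914.010) = 120.5 m
  2: √((-213.0)² + (285.9)²) = √(45369.000 + 81738.810) = 356.5 m
  3: √((92.4)² + (-16.2)²) = √(8537.760 + 262.440) = 93.8 m
  4: √((-49.0)² + (240.6)²) = √(2401.000 + 57888.360) = 245.5 m
  5: √((-257.3)² + (-30.5)²) = √(66203.290 + 930.250) = 259.1 m
  → nearest: 3 (93.8 m)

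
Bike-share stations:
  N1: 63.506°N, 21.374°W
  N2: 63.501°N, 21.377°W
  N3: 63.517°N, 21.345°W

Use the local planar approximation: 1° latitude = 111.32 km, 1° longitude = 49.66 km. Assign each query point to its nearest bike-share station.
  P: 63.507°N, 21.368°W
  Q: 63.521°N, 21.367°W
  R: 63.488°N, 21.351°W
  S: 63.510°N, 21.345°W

P→N1; Q→N3; R→N2; S→N3

P at 63.507°N, 21.368°W:
  N1: 0.318 km
  N2: 0.804 km
  N3: 1.595 km
  → nearest: N1 (0.318 km)
Q at 63.521°N, 21.367°W:
  N1: 1.706 km
  N2: 2.281 km
  N3: 1.180 km
  → nearest: N3 (1.180 km)
R at 63.488°N, 21.351°W:
  N1: 2.306 km
  N2: 1.939 km
  N3: 3.242 km
  → nearest: N2 (1.939 km)
S at 63.510°N, 21.345°W:
  N1: 1.507 km
  N2: 1.879 km
  N3: 0.779 km
  → nearest: N3 (0.779 km)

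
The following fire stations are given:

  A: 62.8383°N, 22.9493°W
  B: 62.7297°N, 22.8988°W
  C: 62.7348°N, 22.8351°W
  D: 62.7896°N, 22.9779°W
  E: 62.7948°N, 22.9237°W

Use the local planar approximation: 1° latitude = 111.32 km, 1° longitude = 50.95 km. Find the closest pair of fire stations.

D and E

Pairwise distances:
D–E: √((0.0052·111.32)² + (0.0542·50.95)²) = √(0.335084 + 7.625827) = 2.8215 km
B–C: √((0.0051·111.32)² + (0.0637·50.95)²) = √(0.322320 + 10.533368) = 3.2948 km
A–E: √((-0.0435·111.32)² + (0.0256·50.95)²) = √(23.449031 + 1.701251) = 5.0150 km
A–D: √((-0.0487·111.32)² + (-0.0286·50.95)²) = √(29.390320 + 2.123344) = 5.6137 km
B–E: √((0.0651·111.32)² + (-0.0249·50.95)²) = √(52.518023 + 1.609486) = 7.3571 km
B–D: √((0.0599·111.32)² + (-0.0791·50.95)²) = √(44.463131 + 16.242069) = 7.7914 km
C–E: √((0.0600·111.32)² + (-0.0886·50.95)²) = √(44.611713 + 20.377731) = 8.0616 km
C–D: √((0.0548·111.32)² + (-0.1428·50.95)²) = √(37.214099 + 52.935228) = 9.4947 km
A–B: √((-0.1086·111.32)² + (0.0505·50.95)²) = √(146.152432 + 6.620200) = 12.3601 km
A–C: √((-0.1035·111.32)² + (0.1142·50.95)²) = √(132.747727 + 33.854826) = 12.9075 km
Closest pair: D–E at 2.8215 km.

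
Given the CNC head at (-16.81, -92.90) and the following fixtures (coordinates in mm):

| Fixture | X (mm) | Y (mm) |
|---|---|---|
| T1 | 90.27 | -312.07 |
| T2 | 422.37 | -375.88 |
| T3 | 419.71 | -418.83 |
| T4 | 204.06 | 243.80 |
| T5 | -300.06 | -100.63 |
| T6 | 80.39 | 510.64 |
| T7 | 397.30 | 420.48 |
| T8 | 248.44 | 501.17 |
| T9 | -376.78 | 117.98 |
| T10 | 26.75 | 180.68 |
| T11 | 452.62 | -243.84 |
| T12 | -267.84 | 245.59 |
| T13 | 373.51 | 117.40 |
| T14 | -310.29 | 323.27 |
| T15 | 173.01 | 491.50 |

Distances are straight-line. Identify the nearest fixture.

T1

Distances from (-16.81, -92.90):
T1: 243.93 mm
T2: 522.45 mm
T3: 544.78 mm
T4: 402.68 mm
T5: 283.36 mm
T6: 611.32 mm
T7: 659.58 mm
T8: 650.60 mm
T9: 417.19 mm
T10: 277.03 mm
T11: 493.10 mm
T12: 421.42 mm
T13: 443.37 mm
T14: 509.24 mm
T15: 614.46 mm
Minimum: T1 at 243.93 mm.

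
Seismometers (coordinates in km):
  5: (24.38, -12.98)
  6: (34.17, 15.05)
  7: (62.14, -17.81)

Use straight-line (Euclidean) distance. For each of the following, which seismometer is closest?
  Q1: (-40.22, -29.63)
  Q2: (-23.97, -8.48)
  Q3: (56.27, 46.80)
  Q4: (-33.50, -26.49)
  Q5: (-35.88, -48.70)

Q1 at (-40.22, -29.63):
  5: 66.71 km
  6: 86.78 km
  7: 103.04 km
  → nearest: 5 (66.71 km)
Q2 at (-23.97, -8.48):
  5: 48.56 km
  6: 62.72 km
  7: 86.61 km
  → nearest: 5 (48.56 km)
Q3 at (56.27, 46.80):
  5: 67.75 km
  6: 38.68 km
  7: 64.88 km
  → nearest: 6 (38.68 km)
Q4 at (-33.50, -26.49):
  5: 59.44 km
  6: 79.40 km
  7: 96.03 km
  → nearest: 5 (59.44 km)
Q5 at (-35.88, -48.70):
  5: 70.05 km
  6: 94.72 km
  7: 102.77 km
  → nearest: 5 (70.05 km)

Q1→5; Q2→5; Q3→6; Q4→5; Q5→5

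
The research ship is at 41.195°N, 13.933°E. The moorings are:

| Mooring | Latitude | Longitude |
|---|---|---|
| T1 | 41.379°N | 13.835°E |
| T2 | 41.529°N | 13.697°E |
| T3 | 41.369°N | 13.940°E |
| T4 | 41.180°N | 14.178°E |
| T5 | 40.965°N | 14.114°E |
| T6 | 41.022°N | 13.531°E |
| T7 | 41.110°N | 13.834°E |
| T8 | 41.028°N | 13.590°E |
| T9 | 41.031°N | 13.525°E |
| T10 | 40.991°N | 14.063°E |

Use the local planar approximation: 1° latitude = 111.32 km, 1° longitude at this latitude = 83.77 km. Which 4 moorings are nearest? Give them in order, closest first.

T7, T3, T4, T1

Distances from 41.195°N, 13.933°E:
T1: √((0.184·111.32)² + (-0.098·83.77)²) = √(419.54837 + 67.39523) = 22.067 km
T2: √((0.334·111.32)² + (-0.236·83.77)²) = √(1382.41784 + 390.84183) = 42.110 km
T3: √((0.174·111.32)² + (0.007·83.77)²) = √(375.18450 + 0.34385) = 19.379 km
T4: √((-0.015·111.32)² + (0.245·83.77)²) = √(2.78823 + 421.22021) = 20.591 km
T5: √((-0.230·111.32)² + (0.181·83.77)²) = √(655.54433 + 229.89746) = 29.756 km
T6: √((-0.173·111.32)² + (-0.402·83.77)²) = √(370.88443 + 1134.04199) = 38.793 km
T7: √((-0.085·111.32)² + (-0.099·83.77)²) = √(89.53323 + 68.77766) = 12.582 km
T8: √((-0.167·111.32)² + (-0.343·83.77)²) = √(345.60446 + 825.59161) = 34.223 km
T9: √((-0.164·111.32)² + (-0.408·83.77)²) = √(333.29906 + 1168.14662) = 38.748 km
T10: √((-0.204·111.32)² + (0.130·83.77)²) = √(515.71140 + 118.59428) = 25.185 km
Sorted: T7 (12.582 km) < T3 (19.379 km) < T4 (20.591 km) < T1 (22.067 km) < T10 (25.185 km) < T5 (29.756 km) < …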